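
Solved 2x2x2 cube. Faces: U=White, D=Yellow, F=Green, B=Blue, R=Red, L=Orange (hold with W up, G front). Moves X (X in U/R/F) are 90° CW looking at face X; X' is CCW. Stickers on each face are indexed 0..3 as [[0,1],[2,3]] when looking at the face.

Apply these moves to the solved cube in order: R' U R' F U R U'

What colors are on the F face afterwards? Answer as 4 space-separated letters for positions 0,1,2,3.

After move 1 (R'): R=RRRR U=WBWB F=GWGW D=YGYG B=YBYB
After move 2 (U): U=WWBB F=RRGW R=YBRR B=OOYB L=GWOO
After move 3 (R'): R=BRYR U=WYBO F=RWGB D=YRYW B=GOGB
After move 4 (F): F=GRBW U=WYOW R=BROR D=YBYW L=GYOR
After move 5 (U): U=OWWY F=BRBW R=GOOR B=GYGB L=GROR
After move 6 (R): R=OGRO U=ORWW F=BBBW D=YGYG B=YYWB
After move 7 (U'): U=RWOW F=GRBW R=BBRO B=OGWB L=YYOR
Query: F face = GRBW

Answer: G R B W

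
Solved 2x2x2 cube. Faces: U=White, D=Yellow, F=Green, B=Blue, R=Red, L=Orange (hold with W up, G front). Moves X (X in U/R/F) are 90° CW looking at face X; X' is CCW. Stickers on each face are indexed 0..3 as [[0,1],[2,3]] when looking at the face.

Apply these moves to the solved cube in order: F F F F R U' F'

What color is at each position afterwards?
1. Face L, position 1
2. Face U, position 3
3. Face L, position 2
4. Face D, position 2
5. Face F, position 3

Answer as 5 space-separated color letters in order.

Answer: W R O Y G

Derivation:
After move 1 (F): F=GGGG U=WWOO R=WRWR D=RRYY L=OYOY
After move 2 (F): F=GGGG U=WWYY R=OROR D=WWYY L=OROR
After move 3 (F): F=GGGG U=WWRR R=YRYR D=OOYY L=OWOW
After move 4 (F): F=GGGG U=WWWW R=RRRR D=YYYY L=OOOO
After move 5 (R): R=RRRR U=WGWG F=GYGY D=YBYB B=WBWB
After move 6 (U'): U=GGWW F=OOGY R=GYRR B=RRWB L=WBOO
After move 7 (F'): F=OYOG U=GGGR R=BYYR D=BOYB L=WWOW
Query 1: L[1] = W
Query 2: U[3] = R
Query 3: L[2] = O
Query 4: D[2] = Y
Query 5: F[3] = G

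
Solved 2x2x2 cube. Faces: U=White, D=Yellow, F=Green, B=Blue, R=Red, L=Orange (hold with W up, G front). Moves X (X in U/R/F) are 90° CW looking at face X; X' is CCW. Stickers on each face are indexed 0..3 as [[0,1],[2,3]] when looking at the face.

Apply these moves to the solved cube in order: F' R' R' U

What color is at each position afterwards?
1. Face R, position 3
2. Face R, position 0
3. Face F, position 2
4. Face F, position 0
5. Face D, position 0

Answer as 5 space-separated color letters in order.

After move 1 (F'): F=GGGG U=WWRR R=YRYR D=OOYY L=OWOW
After move 2 (R'): R=RRYY U=WBRB F=GWGR D=OGYG B=YBOB
After move 3 (R'): R=RYRY U=WORY F=GBGB D=OWYR B=GBGB
After move 4 (U): U=RWYO F=RYGB R=GBRY B=OWGB L=GBOW
Query 1: R[3] = Y
Query 2: R[0] = G
Query 3: F[2] = G
Query 4: F[0] = R
Query 5: D[0] = O

Answer: Y G G R O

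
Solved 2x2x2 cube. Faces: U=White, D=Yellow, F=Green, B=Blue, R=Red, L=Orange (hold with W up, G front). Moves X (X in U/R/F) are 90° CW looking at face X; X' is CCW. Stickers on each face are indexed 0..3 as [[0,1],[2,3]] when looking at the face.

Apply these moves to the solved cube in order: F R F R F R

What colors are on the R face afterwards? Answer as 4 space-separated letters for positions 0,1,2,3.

After move 1 (F): F=GGGG U=WWOO R=WRWR D=RRYY L=OYOY
After move 2 (R): R=WWRR U=WGOG F=GRGY D=RBYB B=OBWB
After move 3 (F): F=GGYR U=WGYY R=OWGR D=RWYB L=OROB
After move 4 (R): R=GORW U=WGYR F=GWYB D=RWYO B=YBGB
After move 5 (F): F=YGBW U=WGBR R=YORW D=RGYO L=OROW
After move 6 (R): R=RYWO U=WGBW F=YGBO D=RGYY B=RBGB
Query: R face = RYWO

Answer: R Y W O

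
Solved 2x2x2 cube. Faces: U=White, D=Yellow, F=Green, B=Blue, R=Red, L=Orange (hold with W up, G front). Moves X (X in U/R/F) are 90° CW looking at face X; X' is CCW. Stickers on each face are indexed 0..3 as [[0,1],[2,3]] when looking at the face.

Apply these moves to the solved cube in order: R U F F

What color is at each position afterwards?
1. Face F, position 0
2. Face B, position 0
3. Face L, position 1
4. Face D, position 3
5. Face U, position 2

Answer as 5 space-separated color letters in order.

After move 1 (R): R=RRRR U=WGWG F=GYGY D=YBYB B=WBWB
After move 2 (U): U=WWGG F=RRGY R=WBRR B=OOWB L=GYOO
After move 3 (F): F=GRYR U=WWOY R=GBGR D=RWYB L=GYOB
After move 4 (F): F=YGRR U=WWBY R=OBYR D=GGYB L=GROW
Query 1: F[0] = Y
Query 2: B[0] = O
Query 3: L[1] = R
Query 4: D[3] = B
Query 5: U[2] = B

Answer: Y O R B B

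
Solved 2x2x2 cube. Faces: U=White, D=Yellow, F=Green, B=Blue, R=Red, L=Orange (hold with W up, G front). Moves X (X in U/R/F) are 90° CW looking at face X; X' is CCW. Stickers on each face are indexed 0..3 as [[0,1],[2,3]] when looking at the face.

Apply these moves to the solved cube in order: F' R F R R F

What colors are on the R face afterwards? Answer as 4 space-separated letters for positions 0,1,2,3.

Answer: W G B R

Derivation:
After move 1 (F'): F=GGGG U=WWRR R=YRYR D=OOYY L=OWOW
After move 2 (R): R=YYRR U=WGRG F=GOGY D=OBYB B=RBWB
After move 3 (F): F=GGYO U=WGWW R=RYGR D=RYYB L=OOOB
After move 4 (R): R=GRRY U=WGWO F=GYYB D=RWYR B=WBGB
After move 5 (R): R=RGYR U=WYWB F=GWYR D=RGYW B=OBGB
After move 6 (F): F=YGRW U=WYBO R=WGBR D=YRYW L=OROG
Query: R face = WGBR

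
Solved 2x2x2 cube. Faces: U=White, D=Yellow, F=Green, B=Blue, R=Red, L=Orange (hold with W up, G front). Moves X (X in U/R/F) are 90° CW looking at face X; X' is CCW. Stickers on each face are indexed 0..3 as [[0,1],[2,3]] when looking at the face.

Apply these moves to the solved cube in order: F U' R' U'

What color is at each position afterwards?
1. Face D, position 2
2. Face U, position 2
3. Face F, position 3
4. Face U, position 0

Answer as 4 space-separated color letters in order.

Answer: Y W O B

Derivation:
After move 1 (F): F=GGGG U=WWOO R=WRWR D=RRYY L=OYOY
After move 2 (U'): U=WOWO F=OYGG R=GGWR B=WRBB L=BBOY
After move 3 (R'): R=GRGW U=WBWW F=OOGO D=RYYG B=YRRB
After move 4 (U'): U=BWWW F=BBGO R=OOGW B=GRRB L=YROY
Query 1: D[2] = Y
Query 2: U[2] = W
Query 3: F[3] = O
Query 4: U[0] = B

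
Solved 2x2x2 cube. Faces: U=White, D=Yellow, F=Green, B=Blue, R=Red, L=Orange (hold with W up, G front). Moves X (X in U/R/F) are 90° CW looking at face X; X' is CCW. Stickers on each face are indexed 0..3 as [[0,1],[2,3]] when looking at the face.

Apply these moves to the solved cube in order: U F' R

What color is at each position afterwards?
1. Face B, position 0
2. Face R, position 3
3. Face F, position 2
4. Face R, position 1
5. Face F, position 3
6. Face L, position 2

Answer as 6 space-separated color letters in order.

Answer: R B R Y Y O

Derivation:
After move 1 (U): U=WWWW F=RRGG R=BBRR B=OOBB L=GGOO
After move 2 (F'): F=RGRG U=WWBR R=YBYR D=GOYY L=GWOW
After move 3 (R): R=YYRB U=WGBG F=RORY D=GBYO B=ROWB
Query 1: B[0] = R
Query 2: R[3] = B
Query 3: F[2] = R
Query 4: R[1] = Y
Query 5: F[3] = Y
Query 6: L[2] = O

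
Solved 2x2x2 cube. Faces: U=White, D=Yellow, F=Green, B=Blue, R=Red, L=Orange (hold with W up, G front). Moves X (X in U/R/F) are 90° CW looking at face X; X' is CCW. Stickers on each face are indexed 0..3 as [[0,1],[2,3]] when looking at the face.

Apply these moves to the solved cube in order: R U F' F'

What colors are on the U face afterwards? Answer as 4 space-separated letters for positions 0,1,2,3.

After move 1 (R): R=RRRR U=WGWG F=GYGY D=YBYB B=WBWB
After move 2 (U): U=WWGG F=RRGY R=WBRR B=OOWB L=GYOO
After move 3 (F'): F=RYRG U=WWWR R=BBYR D=YOYB L=GGOG
After move 4 (F'): F=YGRR U=WWBY R=OBYR D=GGYB L=GROW
Query: U face = WWBY

Answer: W W B Y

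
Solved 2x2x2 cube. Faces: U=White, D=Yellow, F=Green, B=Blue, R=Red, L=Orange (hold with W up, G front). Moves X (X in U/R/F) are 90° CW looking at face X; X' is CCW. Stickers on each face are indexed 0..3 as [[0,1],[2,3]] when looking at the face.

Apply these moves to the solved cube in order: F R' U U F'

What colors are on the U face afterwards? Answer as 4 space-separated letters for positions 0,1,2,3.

Answer: B O O W

Derivation:
After move 1 (F): F=GGGG U=WWOO R=WRWR D=RRYY L=OYOY
After move 2 (R'): R=RRWW U=WBOB F=GWGO D=RGYG B=YBRB
After move 3 (U): U=OWBB F=RRGO R=YBWW B=OYRB L=GWOY
After move 4 (U): U=BOBW F=YBGO R=OYWW B=GWRB L=RROY
After move 5 (F'): F=BOYG U=BOOW R=GYRW D=RYYG L=RWOB
Query: U face = BOOW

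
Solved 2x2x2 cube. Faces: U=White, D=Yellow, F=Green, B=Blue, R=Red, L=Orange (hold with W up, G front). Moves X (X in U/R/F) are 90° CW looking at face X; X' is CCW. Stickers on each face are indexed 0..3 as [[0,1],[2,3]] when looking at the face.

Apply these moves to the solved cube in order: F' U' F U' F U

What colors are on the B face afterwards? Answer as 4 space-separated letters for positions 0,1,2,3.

Answer: Y Y B B

Derivation:
After move 1 (F'): F=GGGG U=WWRR R=YRYR D=OOYY L=OWOW
After move 2 (U'): U=WRWR F=OWGG R=GGYR B=YRBB L=BBOW
After move 3 (F): F=GOGW U=WRWB R=WGRR D=YGYY L=BOOO
After move 4 (U'): U=RBWW F=BOGW R=GORR B=WGBB L=YROO
After move 5 (F): F=GBWO U=RBOR R=WOWR D=RGYY L=YYOG
After move 6 (U): U=ORRB F=WOWO R=WGWR B=YYBB L=GBOG
Query: B face = YYBB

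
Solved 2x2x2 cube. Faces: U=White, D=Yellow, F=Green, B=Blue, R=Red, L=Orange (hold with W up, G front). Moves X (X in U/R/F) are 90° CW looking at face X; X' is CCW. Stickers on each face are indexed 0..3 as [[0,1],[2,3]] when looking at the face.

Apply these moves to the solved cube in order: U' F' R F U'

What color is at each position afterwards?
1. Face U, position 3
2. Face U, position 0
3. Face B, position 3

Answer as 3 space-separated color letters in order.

After move 1 (U'): U=WWWW F=OOGG R=GGRR B=RRBB L=BBOO
After move 2 (F'): F=OGOG U=WWGR R=YGYR D=BOYY L=BWOW
After move 3 (R): R=YYRG U=WGGG F=OOOY D=BBYR B=RRWB
After move 4 (F): F=OOYO U=WGWW R=GYGG D=RYYR L=BBOB
After move 5 (U'): U=GWWW F=BBYO R=OOGG B=GYWB L=RROB
Query 1: U[3] = W
Query 2: U[0] = G
Query 3: B[3] = B

Answer: W G B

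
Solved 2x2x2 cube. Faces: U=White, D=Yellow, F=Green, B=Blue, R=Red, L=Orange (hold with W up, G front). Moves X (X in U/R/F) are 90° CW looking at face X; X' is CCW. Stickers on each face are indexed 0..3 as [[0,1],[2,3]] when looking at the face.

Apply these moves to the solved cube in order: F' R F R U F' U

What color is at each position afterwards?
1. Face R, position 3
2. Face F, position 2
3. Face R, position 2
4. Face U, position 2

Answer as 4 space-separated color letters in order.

After move 1 (F'): F=GGGG U=WWRR R=YRYR D=OOYY L=OWOW
After move 2 (R): R=YYRR U=WGRG F=GOGY D=OBYB B=RBWB
After move 3 (F): F=GGYO U=WGWW R=RYGR D=RYYB L=OOOB
After move 4 (R): R=GRRY U=WGWO F=GYYB D=RWYR B=WBGB
After move 5 (U): U=WWOG F=GRYB R=WBRY B=OOGB L=GYOB
After move 6 (F'): F=RBGY U=WWWR R=WBRY D=YBYR L=GGOO
After move 7 (U): U=WWRW F=WBGY R=OORY B=GGGB L=RBOO
Query 1: R[3] = Y
Query 2: F[2] = G
Query 3: R[2] = R
Query 4: U[2] = R

Answer: Y G R R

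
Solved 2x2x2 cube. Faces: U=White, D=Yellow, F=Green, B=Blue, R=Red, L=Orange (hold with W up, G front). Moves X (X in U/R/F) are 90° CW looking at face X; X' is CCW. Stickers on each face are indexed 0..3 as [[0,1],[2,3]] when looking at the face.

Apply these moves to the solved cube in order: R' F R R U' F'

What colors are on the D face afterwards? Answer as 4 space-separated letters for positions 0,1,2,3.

After move 1 (R'): R=RRRR U=WBWB F=GWGW D=YGYG B=YBYB
After move 2 (F): F=GGWW U=WBOO R=WRBR D=RRYG L=OYOG
After move 3 (R): R=BWRR U=WGOW F=GRWG D=RYYY B=OBBB
After move 4 (R): R=RBRW U=WROG F=GYWY D=RBYO B=WBGB
After move 5 (U'): U=RGWO F=OYWY R=GYRW B=RBGB L=WBOG
After move 6 (F'): F=YYOW U=RGGR R=BYRW D=BGYO L=WOOW
Query: D face = BGYO

Answer: B G Y O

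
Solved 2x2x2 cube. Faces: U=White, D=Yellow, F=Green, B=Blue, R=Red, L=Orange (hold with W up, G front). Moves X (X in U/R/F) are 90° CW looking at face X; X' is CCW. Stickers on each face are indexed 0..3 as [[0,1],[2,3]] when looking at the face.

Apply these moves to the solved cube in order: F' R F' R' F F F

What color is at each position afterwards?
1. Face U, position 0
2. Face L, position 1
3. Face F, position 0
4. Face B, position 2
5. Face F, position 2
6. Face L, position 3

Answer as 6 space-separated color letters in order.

After move 1 (F'): F=GGGG U=WWRR R=YRYR D=OOYY L=OWOW
After move 2 (R): R=YYRR U=WGRG F=GOGY D=OBYB B=RBWB
After move 3 (F'): F=OYGG U=WGYR R=BYOR D=WWYB L=OGOR
After move 4 (R'): R=YRBO U=WWYR F=OGGR D=WYYG B=BBWB
After move 5 (F): F=GORG U=WWRG R=YRRO D=BYYG L=OWOY
After move 6 (F): F=RGGO U=WWYW R=RRGO D=RYYG L=OBOY
After move 7 (F): F=GROG U=WWYB R=YRWO D=GRYG L=OROY
Query 1: U[0] = W
Query 2: L[1] = R
Query 3: F[0] = G
Query 4: B[2] = W
Query 5: F[2] = O
Query 6: L[3] = Y

Answer: W R G W O Y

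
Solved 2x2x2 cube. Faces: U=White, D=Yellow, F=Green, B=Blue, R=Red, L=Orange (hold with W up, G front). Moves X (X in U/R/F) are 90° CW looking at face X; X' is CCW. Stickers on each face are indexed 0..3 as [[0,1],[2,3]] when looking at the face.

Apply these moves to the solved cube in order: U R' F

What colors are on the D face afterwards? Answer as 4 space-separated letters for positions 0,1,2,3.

After move 1 (U): U=WWWW F=RRGG R=BBRR B=OOBB L=GGOO
After move 2 (R'): R=BRBR U=WBWO F=RWGW D=YRYG B=YOYB
After move 3 (F): F=GRWW U=WBOG R=WROR D=BBYG L=GYOR
Query: D face = BBYG

Answer: B B Y G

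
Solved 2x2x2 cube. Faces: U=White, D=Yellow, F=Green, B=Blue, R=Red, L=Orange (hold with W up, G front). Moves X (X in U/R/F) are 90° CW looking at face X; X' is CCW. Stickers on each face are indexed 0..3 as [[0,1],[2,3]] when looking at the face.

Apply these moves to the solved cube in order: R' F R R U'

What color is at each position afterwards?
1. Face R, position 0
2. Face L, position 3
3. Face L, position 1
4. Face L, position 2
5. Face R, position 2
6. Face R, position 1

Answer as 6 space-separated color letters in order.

After move 1 (R'): R=RRRR U=WBWB F=GWGW D=YGYG B=YBYB
After move 2 (F): F=GGWW U=WBOO R=WRBR D=RRYG L=OYOG
After move 3 (R): R=BWRR U=WGOW F=GRWG D=RYYY B=OBBB
After move 4 (R): R=RBRW U=WROG F=GYWY D=RBYO B=WBGB
After move 5 (U'): U=RGWO F=OYWY R=GYRW B=RBGB L=WBOG
Query 1: R[0] = G
Query 2: L[3] = G
Query 3: L[1] = B
Query 4: L[2] = O
Query 5: R[2] = R
Query 6: R[1] = Y

Answer: G G B O R Y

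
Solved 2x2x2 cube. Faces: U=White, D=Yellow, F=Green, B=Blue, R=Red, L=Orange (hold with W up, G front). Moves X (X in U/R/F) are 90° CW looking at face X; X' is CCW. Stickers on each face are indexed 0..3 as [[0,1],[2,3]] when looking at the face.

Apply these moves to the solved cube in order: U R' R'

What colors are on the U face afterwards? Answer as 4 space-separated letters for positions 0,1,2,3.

After move 1 (U): U=WWWW F=RRGG R=BBRR B=OOBB L=GGOO
After move 2 (R'): R=BRBR U=WBWO F=RWGW D=YRYG B=YOYB
After move 3 (R'): R=RRBB U=WYWY F=RBGO D=YWYW B=GORB
Query: U face = WYWY

Answer: W Y W Y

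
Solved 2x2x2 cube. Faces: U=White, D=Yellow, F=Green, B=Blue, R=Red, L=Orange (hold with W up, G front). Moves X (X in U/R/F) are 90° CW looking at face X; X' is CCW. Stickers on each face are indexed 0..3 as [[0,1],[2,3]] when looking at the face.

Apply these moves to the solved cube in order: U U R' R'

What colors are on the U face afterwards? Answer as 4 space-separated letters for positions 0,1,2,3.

Answer: W Y W Y

Derivation:
After move 1 (U): U=WWWW F=RRGG R=BBRR B=OOBB L=GGOO
After move 2 (U): U=WWWW F=BBGG R=OORR B=GGBB L=RROO
After move 3 (R'): R=OROR U=WBWG F=BWGW D=YBYG B=YGYB
After move 4 (R'): R=RROO U=WYWY F=BBGG D=YWYW B=GGBB
Query: U face = WYWY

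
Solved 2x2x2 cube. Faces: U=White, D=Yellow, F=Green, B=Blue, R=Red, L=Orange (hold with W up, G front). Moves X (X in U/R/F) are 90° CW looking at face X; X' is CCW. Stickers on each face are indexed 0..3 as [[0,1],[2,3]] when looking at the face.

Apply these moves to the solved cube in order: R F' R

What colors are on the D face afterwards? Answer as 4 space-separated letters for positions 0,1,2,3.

After move 1 (R): R=RRRR U=WGWG F=GYGY D=YBYB B=WBWB
After move 2 (F'): F=YYGG U=WGRR R=BRYR D=OOYB L=OGOW
After move 3 (R): R=YBRR U=WYRG F=YOGB D=OWYW B=RBGB
Query: D face = OWYW

Answer: O W Y W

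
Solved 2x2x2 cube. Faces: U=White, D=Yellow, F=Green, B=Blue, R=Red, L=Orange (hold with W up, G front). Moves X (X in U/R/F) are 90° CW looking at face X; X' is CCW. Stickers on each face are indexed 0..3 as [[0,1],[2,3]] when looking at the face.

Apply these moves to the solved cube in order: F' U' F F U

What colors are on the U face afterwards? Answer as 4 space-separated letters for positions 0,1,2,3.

After move 1 (F'): F=GGGG U=WWRR R=YRYR D=OOYY L=OWOW
After move 2 (U'): U=WRWR F=OWGG R=GGYR B=YRBB L=BBOW
After move 3 (F): F=GOGW U=WRWB R=WGRR D=YGYY L=BOOO
After move 4 (F): F=GGWO U=WROO R=WGBR D=RWYY L=BYOG
After move 5 (U): U=OWOR F=WGWO R=YRBR B=BYBB L=GGOG
Query: U face = OWOR

Answer: O W O R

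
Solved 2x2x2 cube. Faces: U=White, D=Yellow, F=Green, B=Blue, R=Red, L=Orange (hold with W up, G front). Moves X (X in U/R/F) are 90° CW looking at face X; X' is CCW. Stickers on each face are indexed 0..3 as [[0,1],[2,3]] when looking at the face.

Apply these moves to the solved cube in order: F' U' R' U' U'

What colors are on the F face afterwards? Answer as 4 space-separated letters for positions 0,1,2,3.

Answer: Y R G R

Derivation:
After move 1 (F'): F=GGGG U=WWRR R=YRYR D=OOYY L=OWOW
After move 2 (U'): U=WRWR F=OWGG R=GGYR B=YRBB L=BBOW
After move 3 (R'): R=GRGY U=WBWY F=ORGR D=OWYG B=YROB
After move 4 (U'): U=BYWW F=BBGR R=ORGY B=GROB L=YROW
After move 5 (U'): U=YWBW F=YRGR R=BBGY B=OROB L=GROW
Query: F face = YRGR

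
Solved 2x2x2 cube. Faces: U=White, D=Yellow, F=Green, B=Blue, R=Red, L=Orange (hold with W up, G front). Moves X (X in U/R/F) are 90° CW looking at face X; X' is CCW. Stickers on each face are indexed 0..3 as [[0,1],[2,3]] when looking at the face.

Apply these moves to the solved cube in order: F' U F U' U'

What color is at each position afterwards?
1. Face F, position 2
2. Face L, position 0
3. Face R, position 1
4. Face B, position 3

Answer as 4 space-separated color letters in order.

After move 1 (F'): F=GGGG U=WWRR R=YRYR D=OOYY L=OWOW
After move 2 (U): U=RWRW F=YRGG R=BBYR B=OWBB L=GGOW
After move 3 (F): F=GYGR U=RWWG R=RBWR D=YBYY L=GOOO
After move 4 (U'): U=WGRW F=GOGR R=GYWR B=RBBB L=OWOO
After move 5 (U'): U=GWWR F=OWGR R=GOWR B=GYBB L=RBOO
Query 1: F[2] = G
Query 2: L[0] = R
Query 3: R[1] = O
Query 4: B[3] = B

Answer: G R O B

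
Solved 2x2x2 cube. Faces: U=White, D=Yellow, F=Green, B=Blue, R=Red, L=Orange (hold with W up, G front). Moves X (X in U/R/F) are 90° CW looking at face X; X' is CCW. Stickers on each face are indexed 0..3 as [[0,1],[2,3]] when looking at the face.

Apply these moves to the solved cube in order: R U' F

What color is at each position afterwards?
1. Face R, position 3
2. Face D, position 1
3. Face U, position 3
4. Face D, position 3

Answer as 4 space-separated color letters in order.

Answer: R G B B

Derivation:
After move 1 (R): R=RRRR U=WGWG F=GYGY D=YBYB B=WBWB
After move 2 (U'): U=GGWW F=OOGY R=GYRR B=RRWB L=WBOO
After move 3 (F): F=GOYO U=GGOB R=WYWR D=RGYB L=WYOB
Query 1: R[3] = R
Query 2: D[1] = G
Query 3: U[3] = B
Query 4: D[3] = B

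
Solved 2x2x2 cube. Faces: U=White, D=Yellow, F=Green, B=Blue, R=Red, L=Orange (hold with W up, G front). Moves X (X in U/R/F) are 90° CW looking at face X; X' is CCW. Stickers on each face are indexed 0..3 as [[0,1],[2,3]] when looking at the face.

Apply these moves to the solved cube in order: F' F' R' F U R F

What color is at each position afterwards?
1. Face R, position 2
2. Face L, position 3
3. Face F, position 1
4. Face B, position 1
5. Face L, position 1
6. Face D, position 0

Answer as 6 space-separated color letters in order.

Answer: W W Y W O O

Derivation:
After move 1 (F'): F=GGGG U=WWRR R=YRYR D=OOYY L=OWOW
After move 2 (F'): F=GGGG U=WWYY R=OROR D=WWYY L=OROR
After move 3 (R'): R=RROO U=WBYB F=GWGY D=WGYG B=YBWB
After move 4 (F): F=GGYW U=WBRR R=YRBO D=ORYG L=OWOG
After move 5 (U): U=RWRB F=YRYW R=YBBO B=OWWB L=GGOG
After move 6 (R): R=BYOB U=RRRW F=YRYG D=OWYO B=BWWB
After move 7 (F): F=YYGR U=RRGG R=RYWB D=OBYO L=GOOW
Query 1: R[2] = W
Query 2: L[3] = W
Query 3: F[1] = Y
Query 4: B[1] = W
Query 5: L[1] = O
Query 6: D[0] = O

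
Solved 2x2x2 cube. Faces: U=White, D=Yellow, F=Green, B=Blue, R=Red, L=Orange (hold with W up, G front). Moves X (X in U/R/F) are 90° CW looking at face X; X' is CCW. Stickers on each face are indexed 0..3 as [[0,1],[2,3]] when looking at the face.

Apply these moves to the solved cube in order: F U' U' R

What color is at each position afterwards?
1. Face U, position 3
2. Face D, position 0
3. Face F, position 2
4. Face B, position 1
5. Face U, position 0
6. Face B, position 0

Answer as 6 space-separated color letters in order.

After move 1 (F): F=GGGG U=WWOO R=WRWR D=RRYY L=OYOY
After move 2 (U'): U=WOWO F=OYGG R=GGWR B=WRBB L=BBOY
After move 3 (U'): U=OOWW F=BBGG R=OYWR B=GGBB L=WROY
After move 4 (R): R=WORY U=OBWG F=BRGY D=RBYG B=WGOB
Query 1: U[3] = G
Query 2: D[0] = R
Query 3: F[2] = G
Query 4: B[1] = G
Query 5: U[0] = O
Query 6: B[0] = W

Answer: G R G G O W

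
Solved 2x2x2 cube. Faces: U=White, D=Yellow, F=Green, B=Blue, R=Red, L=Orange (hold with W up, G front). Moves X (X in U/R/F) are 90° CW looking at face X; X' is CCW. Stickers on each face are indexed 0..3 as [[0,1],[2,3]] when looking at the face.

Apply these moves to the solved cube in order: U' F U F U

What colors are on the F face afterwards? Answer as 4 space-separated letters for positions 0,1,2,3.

Answer: B R O G

Derivation:
After move 1 (U'): U=WWWW F=OOGG R=GGRR B=RRBB L=BBOO
After move 2 (F): F=GOGO U=WWOB R=WGWR D=RGYY L=BYOY
After move 3 (U): U=OWBW F=WGGO R=RRWR B=BYBB L=GOOY
After move 4 (F): F=GWOG U=OWYO R=BRWR D=WRYY L=GROG
After move 5 (U): U=YOOW F=BROG R=BYWR B=GRBB L=GWOG
Query: F face = BROG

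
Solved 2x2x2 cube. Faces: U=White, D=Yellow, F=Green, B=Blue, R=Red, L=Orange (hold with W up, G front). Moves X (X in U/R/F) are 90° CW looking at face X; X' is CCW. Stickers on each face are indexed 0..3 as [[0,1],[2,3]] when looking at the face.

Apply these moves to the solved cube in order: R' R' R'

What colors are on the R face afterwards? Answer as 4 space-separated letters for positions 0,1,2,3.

After move 1 (R'): R=RRRR U=WBWB F=GWGW D=YGYG B=YBYB
After move 2 (R'): R=RRRR U=WYWY F=GBGB D=YWYW B=GBGB
After move 3 (R'): R=RRRR U=WGWG F=GYGY D=YBYB B=WBWB
Query: R face = RRRR

Answer: R R R R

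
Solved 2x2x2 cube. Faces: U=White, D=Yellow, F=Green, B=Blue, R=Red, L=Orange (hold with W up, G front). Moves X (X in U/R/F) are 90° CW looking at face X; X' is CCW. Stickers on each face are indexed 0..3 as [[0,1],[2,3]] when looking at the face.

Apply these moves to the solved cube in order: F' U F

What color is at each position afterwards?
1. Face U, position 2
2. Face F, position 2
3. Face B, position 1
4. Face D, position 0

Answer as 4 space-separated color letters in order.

After move 1 (F'): F=GGGG U=WWRR R=YRYR D=OOYY L=OWOW
After move 2 (U): U=RWRW F=YRGG R=BBYR B=OWBB L=GGOW
After move 3 (F): F=GYGR U=RWWG R=RBWR D=YBYY L=GOOO
Query 1: U[2] = W
Query 2: F[2] = G
Query 3: B[1] = W
Query 4: D[0] = Y

Answer: W G W Y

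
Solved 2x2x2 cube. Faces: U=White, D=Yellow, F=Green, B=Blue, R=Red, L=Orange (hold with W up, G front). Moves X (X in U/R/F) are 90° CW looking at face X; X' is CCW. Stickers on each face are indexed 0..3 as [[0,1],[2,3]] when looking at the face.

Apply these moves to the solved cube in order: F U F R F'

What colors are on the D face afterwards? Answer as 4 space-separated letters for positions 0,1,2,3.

After move 1 (F): F=GGGG U=WWOO R=WRWR D=RRYY L=OYOY
After move 2 (U): U=OWOW F=WRGG R=BBWR B=OYBB L=GGOY
After move 3 (F): F=GWGR U=OWYG R=OBWR D=WBYY L=GROR
After move 4 (R): R=WORB U=OWYR F=GBGY D=WBYO B=GYWB
After move 5 (F'): F=BYGG U=OWWR R=BOWB D=RRYO L=GROY
Query: D face = RRYO

Answer: R R Y O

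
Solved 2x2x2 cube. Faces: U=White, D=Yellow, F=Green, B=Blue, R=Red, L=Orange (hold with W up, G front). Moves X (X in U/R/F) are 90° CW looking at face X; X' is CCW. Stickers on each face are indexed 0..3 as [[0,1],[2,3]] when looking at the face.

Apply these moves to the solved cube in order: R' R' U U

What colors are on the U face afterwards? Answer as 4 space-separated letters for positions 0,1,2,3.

Answer: Y W Y W

Derivation:
After move 1 (R'): R=RRRR U=WBWB F=GWGW D=YGYG B=YBYB
After move 2 (R'): R=RRRR U=WYWY F=GBGB D=YWYW B=GBGB
After move 3 (U): U=WWYY F=RRGB R=GBRR B=OOGB L=GBOO
After move 4 (U): U=YWYW F=GBGB R=OORR B=GBGB L=RROO
Query: U face = YWYW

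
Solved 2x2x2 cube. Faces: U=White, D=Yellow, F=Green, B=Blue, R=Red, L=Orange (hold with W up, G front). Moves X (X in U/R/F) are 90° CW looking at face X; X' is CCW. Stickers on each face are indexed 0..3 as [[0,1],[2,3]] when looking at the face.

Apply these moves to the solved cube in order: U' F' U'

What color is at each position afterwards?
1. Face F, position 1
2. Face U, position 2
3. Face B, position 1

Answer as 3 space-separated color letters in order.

After move 1 (U'): U=WWWW F=OOGG R=GGRR B=RRBB L=BBOO
After move 2 (F'): F=OGOG U=WWGR R=YGYR D=BOYY L=BWOW
After move 3 (U'): U=WRWG F=BWOG R=OGYR B=YGBB L=RROW
Query 1: F[1] = W
Query 2: U[2] = W
Query 3: B[1] = G

Answer: W W G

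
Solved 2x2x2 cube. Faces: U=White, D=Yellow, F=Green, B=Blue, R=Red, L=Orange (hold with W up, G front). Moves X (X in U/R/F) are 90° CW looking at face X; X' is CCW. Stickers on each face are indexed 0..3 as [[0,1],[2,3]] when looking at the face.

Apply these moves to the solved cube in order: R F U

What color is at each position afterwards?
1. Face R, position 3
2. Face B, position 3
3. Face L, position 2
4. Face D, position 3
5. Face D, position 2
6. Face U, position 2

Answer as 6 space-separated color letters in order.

Answer: R B O B Y O

Derivation:
After move 1 (R): R=RRRR U=WGWG F=GYGY D=YBYB B=WBWB
After move 2 (F): F=GGYY U=WGOO R=WRGR D=RRYB L=OYOB
After move 3 (U): U=OWOG F=WRYY R=WBGR B=OYWB L=GGOB
Query 1: R[3] = R
Query 2: B[3] = B
Query 3: L[2] = O
Query 4: D[3] = B
Query 5: D[2] = Y
Query 6: U[2] = O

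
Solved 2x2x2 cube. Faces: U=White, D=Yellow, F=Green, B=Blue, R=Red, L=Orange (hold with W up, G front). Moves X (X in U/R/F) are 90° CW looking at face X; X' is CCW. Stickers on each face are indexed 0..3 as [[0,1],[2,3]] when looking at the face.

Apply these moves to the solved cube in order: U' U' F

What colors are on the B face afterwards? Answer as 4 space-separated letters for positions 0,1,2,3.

After move 1 (U'): U=WWWW F=OOGG R=GGRR B=RRBB L=BBOO
After move 2 (U'): U=WWWW F=BBGG R=OORR B=GGBB L=RROO
After move 3 (F): F=GBGB U=WWOR R=WOWR D=ROYY L=RYOY
Query: B face = GGBB

Answer: G G B B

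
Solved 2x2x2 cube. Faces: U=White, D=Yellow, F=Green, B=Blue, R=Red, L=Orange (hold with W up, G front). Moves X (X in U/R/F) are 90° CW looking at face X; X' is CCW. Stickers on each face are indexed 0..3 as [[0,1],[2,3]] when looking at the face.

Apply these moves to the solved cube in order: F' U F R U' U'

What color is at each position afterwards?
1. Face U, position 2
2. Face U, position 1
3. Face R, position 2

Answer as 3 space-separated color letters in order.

Answer: Y W R

Derivation:
After move 1 (F'): F=GGGG U=WWRR R=YRYR D=OOYY L=OWOW
After move 2 (U): U=RWRW F=YRGG R=BBYR B=OWBB L=GGOW
After move 3 (F): F=GYGR U=RWWG R=RBWR D=YBYY L=GOOO
After move 4 (R): R=WRRB U=RYWR F=GBGY D=YBYO B=GWWB
After move 5 (U'): U=YRRW F=GOGY R=GBRB B=WRWB L=GWOO
After move 6 (U'): U=RWYR F=GWGY R=GORB B=GBWB L=WROO
Query 1: U[2] = Y
Query 2: U[1] = W
Query 3: R[2] = R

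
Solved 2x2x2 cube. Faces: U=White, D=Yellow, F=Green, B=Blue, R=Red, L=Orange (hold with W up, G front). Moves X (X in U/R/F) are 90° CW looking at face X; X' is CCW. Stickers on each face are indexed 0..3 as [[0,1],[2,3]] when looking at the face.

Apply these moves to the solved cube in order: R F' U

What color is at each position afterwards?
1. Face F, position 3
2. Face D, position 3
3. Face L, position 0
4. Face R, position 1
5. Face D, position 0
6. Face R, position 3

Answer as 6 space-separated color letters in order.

Answer: G B Y B O R

Derivation:
After move 1 (R): R=RRRR U=WGWG F=GYGY D=YBYB B=WBWB
After move 2 (F'): F=YYGG U=WGRR R=BRYR D=OOYB L=OGOW
After move 3 (U): U=RWRG F=BRGG R=WBYR B=OGWB L=YYOW
Query 1: F[3] = G
Query 2: D[3] = B
Query 3: L[0] = Y
Query 4: R[1] = B
Query 5: D[0] = O
Query 6: R[3] = R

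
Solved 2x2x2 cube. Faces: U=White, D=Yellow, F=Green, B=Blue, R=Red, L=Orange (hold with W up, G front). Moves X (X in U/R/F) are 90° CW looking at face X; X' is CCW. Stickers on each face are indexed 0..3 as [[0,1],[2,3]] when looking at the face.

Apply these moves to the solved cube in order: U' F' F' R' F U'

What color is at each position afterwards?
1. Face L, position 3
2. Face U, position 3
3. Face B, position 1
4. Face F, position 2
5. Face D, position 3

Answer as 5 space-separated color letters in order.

Answer: G G R Y O

Derivation:
After move 1 (U'): U=WWWW F=OOGG R=GGRR B=RRBB L=BBOO
After move 2 (F'): F=OGOG U=WWGR R=YGYR D=BOYY L=BWOW
After move 3 (F'): F=GGOO U=WWYY R=OGBR D=WWYY L=BROG
After move 4 (R'): R=GROB U=WBYR F=GWOY D=WGYO B=YRWB
After move 5 (F): F=OGYW U=WBGR R=YRRB D=OGYO L=BWOG
After move 6 (U'): U=BRWG F=BWYW R=OGRB B=YRWB L=YROG
Query 1: L[3] = G
Query 2: U[3] = G
Query 3: B[1] = R
Query 4: F[2] = Y
Query 5: D[3] = O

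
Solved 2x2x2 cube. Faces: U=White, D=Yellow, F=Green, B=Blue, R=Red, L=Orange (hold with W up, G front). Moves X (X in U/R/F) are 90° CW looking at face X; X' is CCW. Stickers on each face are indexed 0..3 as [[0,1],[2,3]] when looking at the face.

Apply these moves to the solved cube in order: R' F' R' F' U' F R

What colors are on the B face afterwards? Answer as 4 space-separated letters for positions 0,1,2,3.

After move 1 (R'): R=RRRR U=WBWB F=GWGW D=YGYG B=YBYB
After move 2 (F'): F=WWGG U=WBRR R=GRYR D=OOYG L=OBOW
After move 3 (R'): R=RRGY U=WYRY F=WBGR D=OWYG B=GBOB
After move 4 (F'): F=BRWG U=WYRG R=WROY D=BWYG L=OYOR
After move 5 (U'): U=YGWR F=OYWG R=BROY B=WROB L=GBOR
After move 6 (F): F=WOGY U=YGRB R=WRRY D=OBYG L=GBOW
After move 7 (R): R=RWYR U=YORY F=WBGG D=OOYW B=BRGB
Query: B face = BRGB

Answer: B R G B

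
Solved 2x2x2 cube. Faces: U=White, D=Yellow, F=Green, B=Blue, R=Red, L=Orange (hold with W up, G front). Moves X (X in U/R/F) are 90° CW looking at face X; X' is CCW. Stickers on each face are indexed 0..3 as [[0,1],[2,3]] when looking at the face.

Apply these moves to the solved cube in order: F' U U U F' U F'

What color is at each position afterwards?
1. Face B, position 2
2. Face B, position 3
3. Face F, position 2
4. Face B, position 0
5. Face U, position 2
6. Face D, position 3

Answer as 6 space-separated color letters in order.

After move 1 (F'): F=GGGG U=WWRR R=YRYR D=OOYY L=OWOW
After move 2 (U): U=RWRW F=YRGG R=BBYR B=OWBB L=GGOW
After move 3 (U): U=RRWW F=BBGG R=OWYR B=GGBB L=YROW
After move 4 (U): U=WRWR F=OWGG R=GGYR B=YRBB L=BBOW
After move 5 (F'): F=WGOG U=WRGY R=OGOR D=BWYY L=BROW
After move 6 (U): U=GWYR F=OGOG R=YROR B=BRBB L=WGOW
After move 7 (F'): F=GGOO U=GWYO R=WRBR D=GWYY L=WROY
Query 1: B[2] = B
Query 2: B[3] = B
Query 3: F[2] = O
Query 4: B[0] = B
Query 5: U[2] = Y
Query 6: D[3] = Y

Answer: B B O B Y Y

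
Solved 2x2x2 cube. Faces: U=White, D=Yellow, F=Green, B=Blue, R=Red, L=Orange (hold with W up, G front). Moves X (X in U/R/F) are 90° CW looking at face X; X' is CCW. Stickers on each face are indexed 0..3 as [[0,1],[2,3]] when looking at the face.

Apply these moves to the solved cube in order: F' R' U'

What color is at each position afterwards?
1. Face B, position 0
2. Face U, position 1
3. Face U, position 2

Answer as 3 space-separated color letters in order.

Answer: R B W

Derivation:
After move 1 (F'): F=GGGG U=WWRR R=YRYR D=OOYY L=OWOW
After move 2 (R'): R=RRYY U=WBRB F=GWGR D=OGYG B=YBOB
After move 3 (U'): U=BBWR F=OWGR R=GWYY B=RROB L=YBOW
Query 1: B[0] = R
Query 2: U[1] = B
Query 3: U[2] = W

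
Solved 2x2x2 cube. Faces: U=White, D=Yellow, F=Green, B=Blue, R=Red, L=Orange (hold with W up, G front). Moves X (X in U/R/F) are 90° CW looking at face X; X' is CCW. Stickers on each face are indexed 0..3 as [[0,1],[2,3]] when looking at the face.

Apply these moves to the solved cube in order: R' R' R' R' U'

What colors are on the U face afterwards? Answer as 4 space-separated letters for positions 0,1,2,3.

Answer: W W W W

Derivation:
After move 1 (R'): R=RRRR U=WBWB F=GWGW D=YGYG B=YBYB
After move 2 (R'): R=RRRR U=WYWY F=GBGB D=YWYW B=GBGB
After move 3 (R'): R=RRRR U=WGWG F=GYGY D=YBYB B=WBWB
After move 4 (R'): R=RRRR U=WWWW F=GGGG D=YYYY B=BBBB
After move 5 (U'): U=WWWW F=OOGG R=GGRR B=RRBB L=BBOO
Query: U face = WWWW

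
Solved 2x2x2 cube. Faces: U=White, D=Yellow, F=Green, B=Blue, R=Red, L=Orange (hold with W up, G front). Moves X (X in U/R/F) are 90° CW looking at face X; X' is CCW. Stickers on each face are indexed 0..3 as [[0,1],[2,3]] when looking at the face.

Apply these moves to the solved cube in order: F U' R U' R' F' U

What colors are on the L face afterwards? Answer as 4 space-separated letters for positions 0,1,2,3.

After move 1 (F): F=GGGG U=WWOO R=WRWR D=RRYY L=OYOY
After move 2 (U'): U=WOWO F=OYGG R=GGWR B=WRBB L=BBOY
After move 3 (R): R=WGRG U=WYWG F=ORGY D=RBYW B=OROB
After move 4 (U'): U=YGWW F=BBGY R=ORRG B=WGOB L=OROY
After move 5 (R'): R=RGOR U=YOWW F=BGGW D=RBYY B=WGBB
After move 6 (F'): F=GWBG U=YORO R=BGRR D=RYYY L=OWOW
After move 7 (U): U=RYOO F=BGBG R=WGRR B=OWBB L=GWOW
Query: L face = GWOW

Answer: G W O W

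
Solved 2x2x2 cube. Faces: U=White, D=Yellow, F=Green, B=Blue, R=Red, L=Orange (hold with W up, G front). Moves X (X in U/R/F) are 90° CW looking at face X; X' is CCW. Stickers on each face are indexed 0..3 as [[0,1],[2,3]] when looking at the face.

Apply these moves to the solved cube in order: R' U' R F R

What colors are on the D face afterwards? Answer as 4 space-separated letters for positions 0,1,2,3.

Answer: R B Y W

Derivation:
After move 1 (R'): R=RRRR U=WBWB F=GWGW D=YGYG B=YBYB
After move 2 (U'): U=BBWW F=OOGW R=GWRR B=RRYB L=YBOO
After move 3 (R): R=RGRW U=BOWW F=OGGG D=YYYR B=WRBB
After move 4 (F): F=GOGG U=BOOB R=WGWW D=RRYR L=YYOY
After move 5 (R): R=WWWG U=BOOG F=GRGR D=RBYW B=BROB
Query: D face = RBYW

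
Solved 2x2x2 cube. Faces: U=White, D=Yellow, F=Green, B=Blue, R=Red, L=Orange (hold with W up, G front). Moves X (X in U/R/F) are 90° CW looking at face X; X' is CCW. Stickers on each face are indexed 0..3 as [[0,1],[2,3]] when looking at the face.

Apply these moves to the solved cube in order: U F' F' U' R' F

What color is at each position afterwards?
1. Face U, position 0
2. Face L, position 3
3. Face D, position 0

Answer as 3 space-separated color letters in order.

After move 1 (U): U=WWWW F=RRGG R=BBRR B=OOBB L=GGOO
After move 2 (F'): F=RGRG U=WWBR R=YBYR D=GOYY L=GWOW
After move 3 (F'): F=GGRR U=WWYY R=OBGR D=WWYY L=GROB
After move 4 (U'): U=WYWY F=GRRR R=GGGR B=OBBB L=OOOB
After move 5 (R'): R=GRGG U=WBWO F=GYRY D=WRYR B=YBWB
After move 6 (F): F=RGYY U=WBBO R=WROG D=GGYR L=OWOR
Query 1: U[0] = W
Query 2: L[3] = R
Query 3: D[0] = G

Answer: W R G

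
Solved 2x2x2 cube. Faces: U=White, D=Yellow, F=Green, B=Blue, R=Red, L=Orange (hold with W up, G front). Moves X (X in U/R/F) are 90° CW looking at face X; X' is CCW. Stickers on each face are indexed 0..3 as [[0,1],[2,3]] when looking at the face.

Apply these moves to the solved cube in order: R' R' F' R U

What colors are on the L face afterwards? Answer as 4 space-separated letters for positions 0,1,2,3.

After move 1 (R'): R=RRRR U=WBWB F=GWGW D=YGYG B=YBYB
After move 2 (R'): R=RRRR U=WYWY F=GBGB D=YWYW B=GBGB
After move 3 (F'): F=BBGG U=WYRR R=WRYR D=OOYW L=OYOW
After move 4 (R): R=YWRR U=WBRG F=BOGW D=OGYG B=RBYB
After move 5 (U): U=RWGB F=YWGW R=RBRR B=OYYB L=BOOW
Query: L face = BOOW

Answer: B O O W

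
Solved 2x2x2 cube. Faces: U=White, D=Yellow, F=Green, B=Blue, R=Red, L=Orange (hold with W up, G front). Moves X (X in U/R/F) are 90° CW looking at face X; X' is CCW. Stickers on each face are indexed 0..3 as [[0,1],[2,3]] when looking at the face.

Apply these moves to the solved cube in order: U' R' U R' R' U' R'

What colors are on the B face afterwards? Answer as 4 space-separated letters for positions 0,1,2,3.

Answer: B G W B

Derivation:
After move 1 (U'): U=WWWW F=OOGG R=GGRR B=RRBB L=BBOO
After move 2 (R'): R=GRGR U=WBWR F=OWGW D=YOYG B=YRYB
After move 3 (U): U=WWRB F=GRGW R=YRGR B=BBYB L=OWOO
After move 4 (R'): R=RRYG U=WYRB F=GWGB D=YRYW B=GBOB
After move 5 (R'): R=RGRY U=WORG F=GYGB D=YWYB B=WBRB
After move 6 (U'): U=OGWR F=OWGB R=GYRY B=RGRB L=WBOO
After move 7 (R'): R=YYGR U=ORWR F=OGGR D=YWYB B=BGWB
Query: B face = BGWB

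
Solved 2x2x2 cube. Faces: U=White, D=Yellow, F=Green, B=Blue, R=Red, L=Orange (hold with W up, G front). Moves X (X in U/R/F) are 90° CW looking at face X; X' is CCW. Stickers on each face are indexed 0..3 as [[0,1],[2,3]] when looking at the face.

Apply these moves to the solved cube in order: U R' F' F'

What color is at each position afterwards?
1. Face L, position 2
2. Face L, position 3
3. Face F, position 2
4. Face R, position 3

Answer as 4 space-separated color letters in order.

Answer: O B W R

Derivation:
After move 1 (U): U=WWWW F=RRGG R=BBRR B=OOBB L=GGOO
After move 2 (R'): R=BRBR U=WBWO F=RWGW D=YRYG B=YOYB
After move 3 (F'): F=WWRG U=WBBB R=RRYR D=GOYG L=GOOW
After move 4 (F'): F=WGWR U=WBRY R=ORGR D=OWYG L=GBOB
Query 1: L[2] = O
Query 2: L[3] = B
Query 3: F[2] = W
Query 4: R[3] = R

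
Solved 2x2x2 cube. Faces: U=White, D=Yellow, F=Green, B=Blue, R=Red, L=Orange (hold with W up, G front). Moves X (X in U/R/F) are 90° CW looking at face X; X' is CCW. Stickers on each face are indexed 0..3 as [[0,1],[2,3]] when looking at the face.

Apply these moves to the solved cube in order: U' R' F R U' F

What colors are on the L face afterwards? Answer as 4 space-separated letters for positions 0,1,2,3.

Answer: B G O Y

Derivation:
After move 1 (U'): U=WWWW F=OOGG R=GGRR B=RRBB L=BBOO
After move 2 (R'): R=GRGR U=WBWR F=OWGW D=YOYG B=YRYB
After move 3 (F): F=GOWW U=WBOB R=WRRR D=GGYG L=BYOO
After move 4 (R): R=RWRR U=WOOW F=GGWG D=GYYY B=BRBB
After move 5 (U'): U=OWWO F=BYWG R=GGRR B=RWBB L=BROO
After move 6 (F): F=WBGY U=OWOR R=WGOR D=RGYY L=BGOY
Query: L face = BGOY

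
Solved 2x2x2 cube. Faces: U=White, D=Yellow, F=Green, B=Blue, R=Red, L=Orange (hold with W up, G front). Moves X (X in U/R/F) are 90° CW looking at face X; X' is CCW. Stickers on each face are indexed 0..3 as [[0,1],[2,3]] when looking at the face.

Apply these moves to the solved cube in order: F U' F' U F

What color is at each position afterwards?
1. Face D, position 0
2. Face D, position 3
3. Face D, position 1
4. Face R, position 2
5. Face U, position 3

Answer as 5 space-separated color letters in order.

After move 1 (F): F=GGGG U=WWOO R=WRWR D=RRYY L=OYOY
After move 2 (U'): U=WOWO F=OYGG R=GGWR B=WRBB L=BBOY
After move 3 (F'): F=YGOG U=WOGW R=RGRR D=BYYY L=BOOW
After move 4 (U): U=GWWO F=RGOG R=WRRR B=BOBB L=YGOW
After move 5 (F): F=ORGG U=GWWG R=WROR D=RWYY L=YBOY
Query 1: D[0] = R
Query 2: D[3] = Y
Query 3: D[1] = W
Query 4: R[2] = O
Query 5: U[3] = G

Answer: R Y W O G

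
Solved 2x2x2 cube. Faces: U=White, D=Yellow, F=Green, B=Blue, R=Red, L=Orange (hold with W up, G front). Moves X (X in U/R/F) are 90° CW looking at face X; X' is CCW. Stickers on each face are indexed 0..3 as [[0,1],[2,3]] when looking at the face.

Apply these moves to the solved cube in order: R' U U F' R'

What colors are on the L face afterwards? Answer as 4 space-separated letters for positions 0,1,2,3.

Answer: R W O B

Derivation:
After move 1 (R'): R=RRRR U=WBWB F=GWGW D=YGYG B=YBYB
After move 2 (U): U=WWBB F=RRGW R=YBRR B=OOYB L=GWOO
After move 3 (U): U=BWBW F=YBGW R=OORR B=GWYB L=RROO
After move 4 (F'): F=BWYG U=BWOR R=GOYR D=ROYG L=RWOB
After move 5 (R'): R=ORGY U=BYOG F=BWYR D=RWYG B=GWOB
Query: L face = RWOB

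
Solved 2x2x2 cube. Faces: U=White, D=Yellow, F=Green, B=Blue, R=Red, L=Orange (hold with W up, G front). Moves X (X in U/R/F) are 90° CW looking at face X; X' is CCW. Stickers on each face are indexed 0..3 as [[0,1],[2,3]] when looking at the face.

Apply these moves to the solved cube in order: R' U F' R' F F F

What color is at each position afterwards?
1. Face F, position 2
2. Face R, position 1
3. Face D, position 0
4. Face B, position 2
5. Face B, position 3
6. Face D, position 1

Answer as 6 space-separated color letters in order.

After move 1 (R'): R=RRRR U=WBWB F=GWGW D=YGYG B=YBYB
After move 2 (U): U=WWBB F=RRGW R=YBRR B=OOYB L=GWOO
After move 3 (F'): F=RWRG U=WWYR R=GBYR D=WOYG L=GBOB
After move 4 (R'): R=BRGY U=WYYO F=RWRR D=WWYG B=GOOB
After move 5 (F): F=RRRW U=WYBB R=YROY D=GBYG L=GWOW
After move 6 (F): F=RRWR U=WYWW R=BRBY D=OYYG L=GGOB
After move 7 (F): F=WRRR U=WYBG R=WRWY D=BBYG L=GOOY
Query 1: F[2] = R
Query 2: R[1] = R
Query 3: D[0] = B
Query 4: B[2] = O
Query 5: B[3] = B
Query 6: D[1] = B

Answer: R R B O B B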